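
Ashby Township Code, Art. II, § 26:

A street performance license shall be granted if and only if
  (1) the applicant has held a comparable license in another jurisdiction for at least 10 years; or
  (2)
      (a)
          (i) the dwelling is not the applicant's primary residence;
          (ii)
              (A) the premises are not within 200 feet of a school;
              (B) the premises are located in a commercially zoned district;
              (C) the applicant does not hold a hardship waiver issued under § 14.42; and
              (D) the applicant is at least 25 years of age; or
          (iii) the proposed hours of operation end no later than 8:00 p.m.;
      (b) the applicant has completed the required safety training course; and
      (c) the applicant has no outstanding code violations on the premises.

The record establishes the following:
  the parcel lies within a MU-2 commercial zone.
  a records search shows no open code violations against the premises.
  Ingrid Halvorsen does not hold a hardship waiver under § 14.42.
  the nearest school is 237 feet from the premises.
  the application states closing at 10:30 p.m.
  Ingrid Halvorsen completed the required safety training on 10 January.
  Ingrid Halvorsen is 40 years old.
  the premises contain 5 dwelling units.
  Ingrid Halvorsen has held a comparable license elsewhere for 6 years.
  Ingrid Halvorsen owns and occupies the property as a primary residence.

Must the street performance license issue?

(1) prior license ≥ 10 yr — fails.
(i) not (primary residence) — fails.
(A) ≥200 ft from school — satisfied.
(B) commercially zoned — holds.
(C) not (hardship waiver) — met.
(D) age ≥ 25 — satisfied.
So (ii) is satisfied (T AND T AND T AND T).
(iii) closes by 8 p.m. — not met.
So (a) is satisfied (F OR T OR F).
(b) safety training — met.
(c) no code violations — met.
(2) = T AND T AND T = true.
Overall: F OR T → true.

Yes — granted.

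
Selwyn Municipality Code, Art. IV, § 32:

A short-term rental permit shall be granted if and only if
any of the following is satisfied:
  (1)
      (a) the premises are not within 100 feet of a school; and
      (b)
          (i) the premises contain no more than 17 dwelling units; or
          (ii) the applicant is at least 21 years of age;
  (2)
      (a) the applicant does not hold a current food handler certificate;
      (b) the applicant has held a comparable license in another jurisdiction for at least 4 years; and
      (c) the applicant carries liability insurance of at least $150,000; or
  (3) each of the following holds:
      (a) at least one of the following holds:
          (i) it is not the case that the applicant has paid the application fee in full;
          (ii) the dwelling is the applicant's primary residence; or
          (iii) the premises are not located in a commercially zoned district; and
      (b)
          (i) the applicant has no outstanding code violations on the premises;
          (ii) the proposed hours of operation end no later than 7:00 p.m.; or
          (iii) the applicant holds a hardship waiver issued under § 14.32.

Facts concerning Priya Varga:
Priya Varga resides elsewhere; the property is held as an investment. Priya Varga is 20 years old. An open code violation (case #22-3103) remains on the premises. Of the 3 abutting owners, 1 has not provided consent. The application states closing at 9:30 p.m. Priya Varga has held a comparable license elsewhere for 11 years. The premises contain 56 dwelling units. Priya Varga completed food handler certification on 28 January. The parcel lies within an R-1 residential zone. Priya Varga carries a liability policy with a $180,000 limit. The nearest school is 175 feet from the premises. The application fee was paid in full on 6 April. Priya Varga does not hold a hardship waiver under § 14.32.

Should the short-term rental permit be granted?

No — denied.

(a) ≥100 ft from school — holds.
(i) ≤ 17 units — fails.
(ii) age ≥ 21 — not met.
(b): F OR F → false.
(1): T AND F → false.
(a) not (food handler cert.) — fails.
(b) prior license ≥ 4 yr — holds.
(c) insurance ≥ $150,000 — met.
(2): F AND T AND T → false.
(i) not (fee paid) — not satisfied.
(ii) primary residence — not met.
(iii) not (commercially zoned) — satisfied.
(a) = F OR F OR T = true.
(i) no code violations — not satisfied.
(ii) closes by 7 p.m. — not satisfied.
(iii) hardship waiver — not satisfied.
(b) = F OR F OR F = false.
(3) = T AND F = false.
So Overall is not satisfied (F OR F OR F).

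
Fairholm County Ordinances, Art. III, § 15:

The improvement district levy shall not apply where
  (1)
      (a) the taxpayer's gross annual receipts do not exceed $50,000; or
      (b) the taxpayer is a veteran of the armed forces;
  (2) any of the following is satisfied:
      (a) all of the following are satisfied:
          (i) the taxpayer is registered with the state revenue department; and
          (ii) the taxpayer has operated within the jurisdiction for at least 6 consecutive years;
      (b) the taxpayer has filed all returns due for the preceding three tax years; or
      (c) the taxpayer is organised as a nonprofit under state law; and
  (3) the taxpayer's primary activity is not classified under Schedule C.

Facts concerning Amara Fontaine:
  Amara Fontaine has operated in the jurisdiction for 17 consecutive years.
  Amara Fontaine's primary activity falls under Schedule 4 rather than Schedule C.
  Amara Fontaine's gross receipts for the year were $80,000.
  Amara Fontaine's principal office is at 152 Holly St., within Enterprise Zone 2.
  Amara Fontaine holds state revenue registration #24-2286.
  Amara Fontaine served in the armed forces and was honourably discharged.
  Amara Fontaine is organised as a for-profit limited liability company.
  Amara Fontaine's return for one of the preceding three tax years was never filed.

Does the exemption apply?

Yes — exempt.

(a) receipts ≤ $50,000 — not satisfied.
(b) veteran — holds.
(1) = F OR T = true.
(i) state-registered — met.
(ii) ≥ 6 yrs in jurisdiction — holds.
So (a) is satisfied (T AND T).
(b) returns current — not met.
(c) nonprofit — not met.
So (2) is satisfied (T OR F OR F).
(3) not (Schedule C activity) — met.
So Overall is satisfied (T AND T AND T).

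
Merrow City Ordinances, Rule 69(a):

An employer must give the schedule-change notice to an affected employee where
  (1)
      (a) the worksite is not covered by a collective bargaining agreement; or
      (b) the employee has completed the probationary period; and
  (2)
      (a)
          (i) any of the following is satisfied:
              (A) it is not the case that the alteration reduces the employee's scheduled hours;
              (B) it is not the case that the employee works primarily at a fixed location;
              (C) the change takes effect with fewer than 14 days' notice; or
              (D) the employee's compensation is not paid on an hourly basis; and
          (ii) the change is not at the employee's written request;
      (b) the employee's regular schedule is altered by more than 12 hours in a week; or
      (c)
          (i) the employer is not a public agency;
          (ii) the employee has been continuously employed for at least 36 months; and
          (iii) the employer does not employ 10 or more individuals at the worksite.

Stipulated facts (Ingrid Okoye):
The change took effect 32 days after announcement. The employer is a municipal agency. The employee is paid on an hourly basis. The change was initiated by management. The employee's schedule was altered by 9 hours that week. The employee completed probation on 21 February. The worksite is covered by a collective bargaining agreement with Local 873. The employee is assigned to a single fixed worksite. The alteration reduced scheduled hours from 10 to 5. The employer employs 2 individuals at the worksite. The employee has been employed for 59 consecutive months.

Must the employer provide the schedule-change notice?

(a) no CBA — not satisfied.
(b) past probation — satisfied.
(1) = F OR T = true.
(A) not (hours reduced) — fails.
(B) not (fixed location) — not met.
(C) < 14 days' notice — not met.
(D) not (hourly-paid) — fails.
So (i) is not satisfied (F OR F OR F OR F).
(ii) not employee-requested — satisfied.
So (a) is not satisfied (F AND T).
(b) schedule shift > 12h — not satisfied.
(i) not (public agency) — not met.
(ii) tenure ≥ 36 mo. — holds.
(iii) not (≥ 10 at site) — holds.
So (c) is not satisfied (F AND T AND T).
(2) = F OR F OR F = false.
Overall: T AND F → false.

No — not required.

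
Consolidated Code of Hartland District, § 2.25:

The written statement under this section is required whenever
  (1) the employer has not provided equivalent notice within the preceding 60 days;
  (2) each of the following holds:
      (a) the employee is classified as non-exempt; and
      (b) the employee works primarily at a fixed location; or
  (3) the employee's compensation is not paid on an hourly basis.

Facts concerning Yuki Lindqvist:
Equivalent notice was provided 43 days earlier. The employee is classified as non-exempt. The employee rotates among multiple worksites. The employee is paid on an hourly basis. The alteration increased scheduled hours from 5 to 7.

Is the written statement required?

(1) no recent notice — fails.
(a) non-exempt — met.
(b) fixed location — not satisfied.
(2) = T AND F = false.
(3) not (hourly-paid) — not satisfied.
Overall = F OR F OR F = false.

No — not required.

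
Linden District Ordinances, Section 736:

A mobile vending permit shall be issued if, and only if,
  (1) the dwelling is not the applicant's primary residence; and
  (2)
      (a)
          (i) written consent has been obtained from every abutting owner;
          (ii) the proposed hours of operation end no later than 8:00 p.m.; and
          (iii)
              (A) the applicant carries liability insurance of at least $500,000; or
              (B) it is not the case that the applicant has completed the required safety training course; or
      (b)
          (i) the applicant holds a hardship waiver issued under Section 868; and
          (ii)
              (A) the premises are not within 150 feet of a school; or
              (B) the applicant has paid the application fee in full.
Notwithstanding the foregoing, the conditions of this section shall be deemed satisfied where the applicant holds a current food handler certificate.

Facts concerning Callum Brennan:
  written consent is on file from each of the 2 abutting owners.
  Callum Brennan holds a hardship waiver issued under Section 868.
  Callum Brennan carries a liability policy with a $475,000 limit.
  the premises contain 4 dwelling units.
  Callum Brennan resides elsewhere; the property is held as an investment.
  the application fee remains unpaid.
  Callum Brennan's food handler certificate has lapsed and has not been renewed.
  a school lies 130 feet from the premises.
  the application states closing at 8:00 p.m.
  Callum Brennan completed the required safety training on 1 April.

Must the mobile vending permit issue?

No — denied.

(1) not (primary residence) — satisfied.
(i) all abutters consent — satisfied.
(ii) closes by 8 p.m. — satisfied.
(A) insurance ≥ $500,000 — not met.
(B) not (safety training) — fails.
(iii): F OR F → false.
So (a) is not satisfied (T AND T AND F).
(i) hardship waiver — met.
(A) ≥150 ft from school — not satisfied.
(B) fee paid — not met.
(ii) = F OR F = false.
(b) = T AND F = false.
So (2) is not satisfied (F OR F).
Overall: T AND F → false.
Exception (food handler cert.) — not satisfied.
Result: main false OR exception false → false.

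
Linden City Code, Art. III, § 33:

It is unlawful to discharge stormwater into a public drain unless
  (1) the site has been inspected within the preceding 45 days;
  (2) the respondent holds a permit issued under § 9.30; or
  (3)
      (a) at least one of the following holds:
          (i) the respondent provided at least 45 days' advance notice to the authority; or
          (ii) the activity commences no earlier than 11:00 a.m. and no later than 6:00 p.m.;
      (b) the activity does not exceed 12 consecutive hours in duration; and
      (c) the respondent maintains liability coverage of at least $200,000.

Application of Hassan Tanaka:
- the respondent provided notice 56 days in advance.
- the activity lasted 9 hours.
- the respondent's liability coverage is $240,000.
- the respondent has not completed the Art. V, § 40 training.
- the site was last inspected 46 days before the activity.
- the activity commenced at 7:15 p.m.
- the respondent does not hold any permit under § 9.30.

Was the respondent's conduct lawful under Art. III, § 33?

(1) site inspected — fails.
(2) holds permit — not satisfied.
(i) ≥45 days' notice — holds.
(ii) start within hours — fails.
(a): T OR F → true.
(b) ≤ 12 hrs duration — holds.
(c) coverage ≥ $200,000 — holds.
(3): T AND T AND T → true.
So Overall is satisfied (F OR F OR T).

Yes — lawful.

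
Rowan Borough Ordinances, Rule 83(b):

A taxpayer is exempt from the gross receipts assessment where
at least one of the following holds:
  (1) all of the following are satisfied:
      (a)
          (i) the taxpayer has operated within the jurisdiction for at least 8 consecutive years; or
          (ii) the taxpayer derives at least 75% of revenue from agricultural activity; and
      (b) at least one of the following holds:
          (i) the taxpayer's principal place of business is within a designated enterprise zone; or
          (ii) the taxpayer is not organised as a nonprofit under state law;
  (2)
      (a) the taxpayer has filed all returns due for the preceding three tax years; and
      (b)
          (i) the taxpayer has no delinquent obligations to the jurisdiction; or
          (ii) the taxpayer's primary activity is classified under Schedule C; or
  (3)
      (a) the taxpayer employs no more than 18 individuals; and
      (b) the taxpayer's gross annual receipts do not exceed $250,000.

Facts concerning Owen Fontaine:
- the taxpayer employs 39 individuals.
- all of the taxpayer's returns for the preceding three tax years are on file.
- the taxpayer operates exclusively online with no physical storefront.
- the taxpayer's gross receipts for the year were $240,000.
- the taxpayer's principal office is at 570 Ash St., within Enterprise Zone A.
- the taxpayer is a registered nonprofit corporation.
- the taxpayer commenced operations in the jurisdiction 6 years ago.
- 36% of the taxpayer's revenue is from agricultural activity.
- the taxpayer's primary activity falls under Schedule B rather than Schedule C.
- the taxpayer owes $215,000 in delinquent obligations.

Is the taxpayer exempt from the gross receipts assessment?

No — not exempt.

(i) ≥ 8 yrs in jurisdiction — not satisfied.
(ii) ≥75% agricultural — not met.
So (a) is not satisfied (F OR F).
(i) in enterprise zone — satisfied.
(ii) not (nonprofit) — fails.
(b) = T OR F = true.
(1) = F AND T = false.
(a) returns current — satisfied.
(i) no delinquency — not satisfied.
(ii) Schedule C activity — not met.
So (b) is not satisfied (F OR F).
So (2) is not satisfied (T AND F).
(a) ≤ 18 employees — not satisfied.
(b) receipts ≤ $250,000 — holds.
(3) = F AND T = false.
Overall = F OR F OR F = false.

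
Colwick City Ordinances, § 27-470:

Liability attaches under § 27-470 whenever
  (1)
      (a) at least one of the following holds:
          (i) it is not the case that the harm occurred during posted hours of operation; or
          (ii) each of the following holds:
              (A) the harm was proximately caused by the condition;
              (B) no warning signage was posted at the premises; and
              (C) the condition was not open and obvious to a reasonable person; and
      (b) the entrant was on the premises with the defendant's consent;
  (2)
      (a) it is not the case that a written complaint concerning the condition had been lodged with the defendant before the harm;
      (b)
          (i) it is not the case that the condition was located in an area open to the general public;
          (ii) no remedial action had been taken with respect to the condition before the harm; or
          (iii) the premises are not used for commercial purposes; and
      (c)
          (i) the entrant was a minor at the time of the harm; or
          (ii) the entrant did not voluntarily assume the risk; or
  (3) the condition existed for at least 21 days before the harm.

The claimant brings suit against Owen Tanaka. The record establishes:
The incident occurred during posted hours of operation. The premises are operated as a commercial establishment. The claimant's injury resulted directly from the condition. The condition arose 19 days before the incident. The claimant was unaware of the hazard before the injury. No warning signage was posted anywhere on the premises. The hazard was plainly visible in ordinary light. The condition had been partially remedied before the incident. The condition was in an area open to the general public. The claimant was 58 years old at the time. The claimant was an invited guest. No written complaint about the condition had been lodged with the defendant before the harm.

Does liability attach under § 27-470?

(i) not (during posted hours) — not satisfied.
(A) proximate cause — satisfied.
(B) no signage posted — holds.
(C) not open/obvious — not met.
(ii) = T AND T AND F = false.
(a) = F OR F = false.
(b) consent to enter — met.
(1) = F AND T = false.
(a) not (complaint lodged) — holds.
(i) not (public area) — not satisfied.
(ii) no remedial action — not met.
(iii) not (commercial use) — not satisfied.
So (b) is not satisfied (F OR F OR F).
(i) entrant a minor — not satisfied.
(ii) no assumed risk — satisfied.
(c): F OR T → true.
(2) = T AND F AND T = false.
(3) condition ≥21 days old — not satisfied.
Overall = F OR F OR F = false.

No — not liable.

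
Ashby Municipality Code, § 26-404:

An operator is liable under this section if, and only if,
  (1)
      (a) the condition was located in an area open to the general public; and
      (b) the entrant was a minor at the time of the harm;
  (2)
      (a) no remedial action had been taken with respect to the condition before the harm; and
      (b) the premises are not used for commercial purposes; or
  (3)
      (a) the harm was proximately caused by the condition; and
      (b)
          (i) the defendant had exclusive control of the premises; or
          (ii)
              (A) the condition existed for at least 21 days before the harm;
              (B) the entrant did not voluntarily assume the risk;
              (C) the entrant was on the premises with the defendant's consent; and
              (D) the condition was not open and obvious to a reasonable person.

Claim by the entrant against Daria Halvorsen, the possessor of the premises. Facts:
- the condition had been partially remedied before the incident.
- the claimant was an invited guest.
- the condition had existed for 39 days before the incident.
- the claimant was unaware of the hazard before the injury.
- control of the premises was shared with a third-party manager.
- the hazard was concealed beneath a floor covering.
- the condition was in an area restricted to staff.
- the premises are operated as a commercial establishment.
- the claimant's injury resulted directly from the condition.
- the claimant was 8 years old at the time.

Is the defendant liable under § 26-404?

Yes — liable.

(a) public area — not satisfied.
(b) entrant a minor — met.
(1) = F AND T = false.
(a) no remedial action — not met.
(b) not (commercial use) — fails.
(2): F AND F → false.
(a) proximate cause — holds.
(i) exclusive control — not satisfied.
(A) condition ≥21 days old — met.
(B) no assumed risk — met.
(C) consent to enter — holds.
(D) not open/obvious — holds.
So (ii) is satisfied (T AND T AND T AND T).
(b): F OR T → true.
(3) = T AND T = true.
Overall: F OR F OR T → true.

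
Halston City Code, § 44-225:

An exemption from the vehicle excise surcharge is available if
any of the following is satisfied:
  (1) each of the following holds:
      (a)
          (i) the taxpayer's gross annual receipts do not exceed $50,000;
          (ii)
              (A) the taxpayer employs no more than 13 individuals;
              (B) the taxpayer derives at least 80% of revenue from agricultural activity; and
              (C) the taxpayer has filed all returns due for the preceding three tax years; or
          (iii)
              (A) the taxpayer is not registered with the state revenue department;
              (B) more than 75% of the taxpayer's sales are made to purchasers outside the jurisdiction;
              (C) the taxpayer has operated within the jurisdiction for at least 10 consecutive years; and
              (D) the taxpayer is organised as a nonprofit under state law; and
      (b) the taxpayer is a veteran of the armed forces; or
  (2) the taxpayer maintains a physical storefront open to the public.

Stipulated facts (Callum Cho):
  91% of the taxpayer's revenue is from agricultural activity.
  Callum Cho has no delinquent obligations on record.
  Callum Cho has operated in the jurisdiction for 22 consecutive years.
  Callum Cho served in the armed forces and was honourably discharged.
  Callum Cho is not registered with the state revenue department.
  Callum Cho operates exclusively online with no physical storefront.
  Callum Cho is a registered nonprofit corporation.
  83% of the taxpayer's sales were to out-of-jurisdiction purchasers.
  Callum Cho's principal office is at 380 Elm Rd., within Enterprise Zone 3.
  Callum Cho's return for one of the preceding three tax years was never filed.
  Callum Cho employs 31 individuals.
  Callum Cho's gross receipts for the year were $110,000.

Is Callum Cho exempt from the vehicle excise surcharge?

(i) receipts ≤ $50,000 — fails.
(A) ≤ 13 employees — not satisfied.
(B) ≥80% agricultural — satisfied.
(C) returns current — not met.
So (ii) is not satisfied (F AND T AND F).
(A) not (state-registered) — holds.
(B) >75% out-of-jur. sales — satisfied.
(C) ≥ 10 yrs in jurisdiction — holds.
(D) nonprofit — holds.
(iii) = T AND T AND T AND T = true.
(a): F OR F OR T → true.
(b) veteran — met.
(1): T AND T → true.
(2) has storefront — fails.
So Overall is satisfied (T OR F).

Yes — exempt.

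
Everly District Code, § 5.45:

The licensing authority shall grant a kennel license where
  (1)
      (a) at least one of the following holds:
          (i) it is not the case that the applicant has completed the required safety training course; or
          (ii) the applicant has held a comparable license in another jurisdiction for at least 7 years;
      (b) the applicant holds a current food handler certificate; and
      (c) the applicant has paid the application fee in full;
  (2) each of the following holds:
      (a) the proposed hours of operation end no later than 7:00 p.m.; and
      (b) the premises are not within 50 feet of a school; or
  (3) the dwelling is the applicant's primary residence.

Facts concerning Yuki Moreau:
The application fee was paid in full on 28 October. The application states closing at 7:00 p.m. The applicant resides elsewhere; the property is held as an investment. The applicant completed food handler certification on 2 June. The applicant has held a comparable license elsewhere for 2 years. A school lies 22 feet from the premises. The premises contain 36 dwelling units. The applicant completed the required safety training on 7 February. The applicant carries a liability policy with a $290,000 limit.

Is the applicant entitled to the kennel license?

(i) not (safety training) — not met.
(ii) prior license ≥ 7 yr — not met.
(a) = F OR F = false.
(b) food handler cert. — met.
(c) fee paid — satisfied.
(1): F AND T AND T → false.
(a) closes by 7 p.m. — satisfied.
(b) ≥50 ft from school — not satisfied.
(2): T AND F → false.
(3) primary residence — not satisfied.
Overall = F OR F OR F = false.

No — denied.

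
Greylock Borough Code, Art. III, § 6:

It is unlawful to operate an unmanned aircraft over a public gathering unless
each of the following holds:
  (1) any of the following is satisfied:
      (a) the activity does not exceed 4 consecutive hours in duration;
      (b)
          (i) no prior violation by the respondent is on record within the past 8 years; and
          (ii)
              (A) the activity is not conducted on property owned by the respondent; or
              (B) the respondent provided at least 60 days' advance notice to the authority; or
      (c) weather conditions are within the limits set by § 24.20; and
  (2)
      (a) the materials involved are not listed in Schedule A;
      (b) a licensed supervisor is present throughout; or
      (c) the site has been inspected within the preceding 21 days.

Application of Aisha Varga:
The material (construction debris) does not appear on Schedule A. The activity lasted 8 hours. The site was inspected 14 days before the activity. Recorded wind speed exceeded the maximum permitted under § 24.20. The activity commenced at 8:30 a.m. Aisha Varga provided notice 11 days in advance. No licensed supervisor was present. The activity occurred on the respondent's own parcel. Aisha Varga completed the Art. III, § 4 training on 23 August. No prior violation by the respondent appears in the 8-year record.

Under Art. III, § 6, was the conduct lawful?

(a) ≤ 4 hrs duration — not satisfied.
(i) no prior violation — satisfied.
(A) not (own property) — fails.
(B) ≥60 days' notice — not met.
(ii): F OR F → false.
(b): T AND F → false.
(c) weather ok — fails.
So (1) is not satisfied (F OR F OR F).
(a) not (Schedule A material) — met.
(b) supervisor present — not satisfied.
(c) site inspected — holds.
(2) = T OR F OR T = true.
Overall = F AND T = false.

No — unlawful.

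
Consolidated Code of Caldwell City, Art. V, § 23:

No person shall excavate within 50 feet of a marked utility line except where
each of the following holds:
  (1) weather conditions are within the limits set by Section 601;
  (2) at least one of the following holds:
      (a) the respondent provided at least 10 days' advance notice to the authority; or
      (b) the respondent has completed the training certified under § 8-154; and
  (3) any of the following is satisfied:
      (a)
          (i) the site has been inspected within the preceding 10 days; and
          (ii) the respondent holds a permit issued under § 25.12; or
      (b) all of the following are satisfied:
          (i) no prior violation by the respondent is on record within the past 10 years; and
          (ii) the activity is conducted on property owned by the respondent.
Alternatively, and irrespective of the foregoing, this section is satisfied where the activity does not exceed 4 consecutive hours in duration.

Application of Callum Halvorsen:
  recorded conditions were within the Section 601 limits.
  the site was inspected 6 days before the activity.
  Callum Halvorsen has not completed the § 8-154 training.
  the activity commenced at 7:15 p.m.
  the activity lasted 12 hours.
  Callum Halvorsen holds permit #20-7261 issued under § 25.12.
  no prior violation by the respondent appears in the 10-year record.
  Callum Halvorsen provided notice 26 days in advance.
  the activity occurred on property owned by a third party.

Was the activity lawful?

Yes — lawful.

(1) weather ok — holds.
(a) ≥10 days' notice — holds.
(b) training certified — fails.
So (2) is satisfied (T OR F).
(i) site inspected — satisfied.
(ii) holds permit — met.
(a): T AND T → true.
(i) no prior violation — met.
(ii) own property — not satisfied.
(b): T AND F → false.
(3): T OR F → true.
So Overall is satisfied (T AND T AND T).
Exception (≤ 4 hrs duration) — not satisfied.
Result: main true OR exception false → true.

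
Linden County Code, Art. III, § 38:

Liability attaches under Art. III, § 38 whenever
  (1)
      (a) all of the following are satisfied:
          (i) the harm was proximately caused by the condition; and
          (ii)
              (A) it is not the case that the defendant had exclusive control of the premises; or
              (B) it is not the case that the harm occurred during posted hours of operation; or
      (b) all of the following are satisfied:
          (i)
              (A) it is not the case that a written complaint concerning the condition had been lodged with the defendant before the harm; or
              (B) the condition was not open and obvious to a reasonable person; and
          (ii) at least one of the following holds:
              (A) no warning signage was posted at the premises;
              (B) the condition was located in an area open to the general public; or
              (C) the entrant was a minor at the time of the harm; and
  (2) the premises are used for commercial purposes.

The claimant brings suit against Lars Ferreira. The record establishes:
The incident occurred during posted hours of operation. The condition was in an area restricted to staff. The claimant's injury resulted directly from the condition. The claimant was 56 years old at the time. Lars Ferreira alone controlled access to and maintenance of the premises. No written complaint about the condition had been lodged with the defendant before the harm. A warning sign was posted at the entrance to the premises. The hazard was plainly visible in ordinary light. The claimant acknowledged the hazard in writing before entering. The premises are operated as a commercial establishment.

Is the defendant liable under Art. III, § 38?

No — not liable.

(i) proximate cause — satisfied.
(A) not (exclusive control) — not satisfied.
(B) not (during posted hours) — not satisfied.
(ii) = F OR F = false.
So (a) is not satisfied (T AND F).
(A) not (complaint lodged) — holds.
(B) not open/obvious — not met.
(i) = T OR F = true.
(A) no signage posted — not satisfied.
(B) public area — not met.
(C) entrant a minor — not satisfied.
(ii): F OR F OR F → false.
(b) = T AND F = false.
(1) = F OR F = false.
(2) commercial use — met.
Overall: F AND T → false.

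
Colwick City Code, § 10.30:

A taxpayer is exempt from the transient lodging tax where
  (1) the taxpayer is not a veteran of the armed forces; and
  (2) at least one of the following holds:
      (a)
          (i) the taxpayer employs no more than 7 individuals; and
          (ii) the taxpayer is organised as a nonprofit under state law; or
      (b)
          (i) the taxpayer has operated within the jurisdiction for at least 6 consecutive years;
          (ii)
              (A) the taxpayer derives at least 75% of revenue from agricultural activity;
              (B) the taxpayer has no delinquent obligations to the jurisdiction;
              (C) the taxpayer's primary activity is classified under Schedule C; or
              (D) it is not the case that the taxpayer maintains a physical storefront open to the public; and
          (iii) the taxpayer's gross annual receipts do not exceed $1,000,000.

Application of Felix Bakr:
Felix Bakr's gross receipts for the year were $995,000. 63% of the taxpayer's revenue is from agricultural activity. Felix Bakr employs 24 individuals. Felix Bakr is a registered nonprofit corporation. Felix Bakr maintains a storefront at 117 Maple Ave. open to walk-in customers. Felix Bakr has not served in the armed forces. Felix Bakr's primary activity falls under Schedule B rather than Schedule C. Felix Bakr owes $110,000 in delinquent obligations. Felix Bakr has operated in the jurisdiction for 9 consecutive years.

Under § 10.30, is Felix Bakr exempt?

No — not exempt.

(1) not (veteran) — met.
(i) ≤ 7 employees — not met.
(ii) nonprofit — met.
(a) = F AND T = false.
(i) ≥ 6 yrs in jurisdiction — holds.
(A) ≥75% agricultural — not met.
(B) no delinquency — fails.
(C) Schedule C activity — fails.
(D) not (has storefront) — fails.
(ii) = F OR F OR F OR F = false.
(iii) receipts ≤ $1,000,000 — met.
(b) = T AND F AND T = false.
So (2) is not satisfied (F OR F).
So Overall is not satisfied (T AND F).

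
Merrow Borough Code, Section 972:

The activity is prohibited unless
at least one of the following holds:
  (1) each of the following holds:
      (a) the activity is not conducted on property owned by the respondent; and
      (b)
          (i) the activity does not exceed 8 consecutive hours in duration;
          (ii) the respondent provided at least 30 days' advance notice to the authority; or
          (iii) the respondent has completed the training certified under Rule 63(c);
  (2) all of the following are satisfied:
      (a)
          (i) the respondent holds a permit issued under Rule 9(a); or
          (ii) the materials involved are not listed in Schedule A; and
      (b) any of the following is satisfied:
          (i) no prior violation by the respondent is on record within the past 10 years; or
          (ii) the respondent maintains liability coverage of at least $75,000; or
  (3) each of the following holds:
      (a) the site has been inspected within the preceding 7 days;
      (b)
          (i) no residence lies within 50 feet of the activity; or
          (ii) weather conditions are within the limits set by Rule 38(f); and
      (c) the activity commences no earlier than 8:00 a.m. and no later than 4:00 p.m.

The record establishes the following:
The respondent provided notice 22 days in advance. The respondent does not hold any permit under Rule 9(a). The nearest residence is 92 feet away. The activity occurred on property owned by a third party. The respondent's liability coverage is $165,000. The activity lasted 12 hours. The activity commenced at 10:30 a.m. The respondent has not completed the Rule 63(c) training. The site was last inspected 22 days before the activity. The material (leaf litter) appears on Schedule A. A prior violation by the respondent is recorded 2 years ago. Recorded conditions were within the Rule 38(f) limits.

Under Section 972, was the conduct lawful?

No — unlawful.

(a) not (own property) — met.
(i) ≤ 8 hrs duration — fails.
(ii) ≥30 days' notice — not met.
(iii) training certified — fails.
(b) = F OR F OR F = false.
(1) = T AND F = false.
(i) holds permit — fails.
(ii) not (Schedule A material) — not satisfied.
(a): F OR F → false.
(i) no prior violation — not satisfied.
(ii) coverage ≥ $75,000 — holds.
(b) = F OR T = true.
(2) = F AND T = false.
(a) site inspected — fails.
(i) no residence in 50 ft — satisfied.
(ii) weather ok — satisfied.
(b) = T OR T = true.
(c) start within hours — met.
So (3) is not satisfied (F AND T AND T).
Overall = F OR F OR F = false.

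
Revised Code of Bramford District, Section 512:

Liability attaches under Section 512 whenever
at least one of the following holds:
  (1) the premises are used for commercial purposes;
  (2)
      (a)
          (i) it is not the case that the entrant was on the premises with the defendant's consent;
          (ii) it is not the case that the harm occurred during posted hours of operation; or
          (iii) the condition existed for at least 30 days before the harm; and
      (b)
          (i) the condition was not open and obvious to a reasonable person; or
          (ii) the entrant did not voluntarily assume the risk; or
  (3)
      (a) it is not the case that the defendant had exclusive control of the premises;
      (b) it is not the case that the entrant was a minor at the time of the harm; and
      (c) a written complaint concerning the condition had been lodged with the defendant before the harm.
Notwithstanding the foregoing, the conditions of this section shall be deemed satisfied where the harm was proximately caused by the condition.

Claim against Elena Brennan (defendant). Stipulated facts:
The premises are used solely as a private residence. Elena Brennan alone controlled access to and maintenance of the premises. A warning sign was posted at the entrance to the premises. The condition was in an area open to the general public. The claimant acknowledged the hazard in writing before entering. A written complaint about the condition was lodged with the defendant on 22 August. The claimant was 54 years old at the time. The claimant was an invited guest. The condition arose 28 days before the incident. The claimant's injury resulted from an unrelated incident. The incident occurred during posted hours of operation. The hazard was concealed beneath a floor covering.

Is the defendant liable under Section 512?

(1) commercial use — not satisfied.
(i) not (consent to enter) — not satisfied.
(ii) not (during posted hours) — not met.
(iii) condition ≥30 days old — not met.
So (a) is not satisfied (F OR F OR F).
(i) not open/obvious — satisfied.
(ii) no assumed risk — not satisfied.
So (b) is satisfied (T OR F).
(2) = F AND T = false.
(a) not (exclusive control) — not met.
(b) not (entrant a minor) — satisfied.
(c) complaint lodged — holds.
(3) = F AND T AND T = false.
Overall: F OR F OR F → false.
Exception (proximate cause) — not satisfied.
Result: main false OR exception false → false.

No — not liable.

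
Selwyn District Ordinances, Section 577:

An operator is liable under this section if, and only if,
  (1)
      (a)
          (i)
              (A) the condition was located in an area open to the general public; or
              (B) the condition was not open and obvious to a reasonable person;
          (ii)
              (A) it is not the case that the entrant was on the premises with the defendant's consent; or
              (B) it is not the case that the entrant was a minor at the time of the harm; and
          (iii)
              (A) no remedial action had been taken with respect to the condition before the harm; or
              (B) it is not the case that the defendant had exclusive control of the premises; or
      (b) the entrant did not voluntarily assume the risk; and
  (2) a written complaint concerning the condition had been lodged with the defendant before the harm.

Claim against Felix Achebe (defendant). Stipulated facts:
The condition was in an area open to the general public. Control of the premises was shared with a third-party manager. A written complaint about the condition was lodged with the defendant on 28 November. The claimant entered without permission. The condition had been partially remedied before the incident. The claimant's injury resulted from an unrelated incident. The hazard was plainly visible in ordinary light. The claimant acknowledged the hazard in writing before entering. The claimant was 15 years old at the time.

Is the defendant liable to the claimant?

(A) public area — holds.
(B) not open/obvious — fails.
(i): T OR F → true.
(A) not (consent to enter) — satisfied.
(B) not (entrant a minor) — not satisfied.
(ii): T OR F → true.
(A) no remedial action — not met.
(B) not (exclusive control) — met.
(iii) = F OR T = true.
(a): T AND T AND T → true.
(b) no assumed risk — not satisfied.
(1): T OR F → true.
(2) complaint lodged — met.
Overall: T AND T → true.

Yes — liable.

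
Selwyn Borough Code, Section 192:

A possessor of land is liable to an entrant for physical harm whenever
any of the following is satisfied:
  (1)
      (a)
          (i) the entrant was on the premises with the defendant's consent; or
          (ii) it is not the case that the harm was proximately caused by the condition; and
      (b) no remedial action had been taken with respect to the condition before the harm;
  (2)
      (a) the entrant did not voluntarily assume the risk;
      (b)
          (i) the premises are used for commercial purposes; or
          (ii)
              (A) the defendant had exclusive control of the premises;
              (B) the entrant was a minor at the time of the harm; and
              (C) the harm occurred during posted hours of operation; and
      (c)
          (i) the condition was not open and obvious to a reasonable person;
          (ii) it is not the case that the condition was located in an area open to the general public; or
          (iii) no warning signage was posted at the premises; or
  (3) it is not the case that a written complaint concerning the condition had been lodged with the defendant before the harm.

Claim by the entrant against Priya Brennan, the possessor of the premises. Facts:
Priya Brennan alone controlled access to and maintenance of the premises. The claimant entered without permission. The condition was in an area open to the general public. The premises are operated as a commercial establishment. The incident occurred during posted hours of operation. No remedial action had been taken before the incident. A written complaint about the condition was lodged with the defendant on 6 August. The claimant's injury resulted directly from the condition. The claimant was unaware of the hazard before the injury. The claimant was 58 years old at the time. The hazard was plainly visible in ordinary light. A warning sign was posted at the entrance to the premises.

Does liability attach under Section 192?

No — not liable.

(i) consent to enter — not met.
(ii) not (proximate cause) — not met.
(a): F OR F → false.
(b) no remedial action — holds.
(1) = F AND T = false.
(a) no assumed risk — holds.
(i) commercial use — met.
(A) exclusive control — met.
(B) entrant a minor — not satisfied.
(C) during posted hours — met.
(ii) = T AND F AND T = false.
So (b) is satisfied (T OR F).
(i) not open/obvious — not met.
(ii) not (public area) — not met.
(iii) no signage posted — not satisfied.
(c) = F OR F OR F = false.
So (2) is not satisfied (T AND T AND F).
(3) not (complaint lodged) — not met.
So Overall is not satisfied (F OR F OR F).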